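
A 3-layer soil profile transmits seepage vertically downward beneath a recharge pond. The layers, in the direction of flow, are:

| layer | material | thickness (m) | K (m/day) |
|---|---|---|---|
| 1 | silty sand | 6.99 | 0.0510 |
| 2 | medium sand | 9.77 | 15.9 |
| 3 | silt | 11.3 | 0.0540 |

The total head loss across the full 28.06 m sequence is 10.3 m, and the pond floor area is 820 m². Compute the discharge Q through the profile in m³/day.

Flow is perpendicular to layering, so the layers act in series and the equivalent K is the thickness-weighted harmonic mean.
Total thickness L = 6.99 + 9.77 + 11.3 = 28.06 m.
Σ(b_i/K_i) = 6.99/0.0510 + 9.77/15.9 + 11.3/0.0540 = 346.9 d.
K_eq = L / Σ(b_i/K_i) = 28.06 / 346.9 = 0.08088 m/day.
Q = K_eq · A · (Δh/L) = 0.08088 × 820 × (10.3/28.06) = 24.34 m³/day.

24.3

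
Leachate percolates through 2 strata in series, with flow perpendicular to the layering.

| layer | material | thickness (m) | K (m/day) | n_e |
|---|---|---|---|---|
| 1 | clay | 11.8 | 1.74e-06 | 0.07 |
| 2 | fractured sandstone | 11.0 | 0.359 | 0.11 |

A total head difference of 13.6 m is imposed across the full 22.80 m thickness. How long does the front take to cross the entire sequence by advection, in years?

With flow normal to the layers, continuity requires the same specific discharge q through every layer.
Σ(b_i/K_i) = 11.8/1.74e-06 + 11.0/0.359 = 6.782e+06 d.
q = Δh / Σ(b_i/K_i) = 13.6 / 6.782e+06 = 2.005e-06 m/day.
In each layer the seepage velocity is v_i = q/n_i, so the layer transit time is t_i = b_i·n_i / q:
  layer 1 (clay): t_1 = 11.8 × 0.07 / 2.005e-06 = 4.119e+05 d
  layer 2 (fractured sandstone): t_2 = 11.0 × 0.11 / 2.005e-06 = 6.034e+05 d
Total t = Σ t_i = 1.015e+06 days = 2780 years.

2780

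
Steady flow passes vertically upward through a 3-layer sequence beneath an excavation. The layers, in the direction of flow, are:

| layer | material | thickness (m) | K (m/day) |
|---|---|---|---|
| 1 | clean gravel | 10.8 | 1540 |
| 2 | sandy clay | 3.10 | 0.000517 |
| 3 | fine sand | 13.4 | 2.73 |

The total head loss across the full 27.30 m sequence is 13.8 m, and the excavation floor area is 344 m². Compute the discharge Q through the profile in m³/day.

0.791

Flow is perpendicular to layering, so the layers act in series and the equivalent K is the thickness-weighted harmonic mean.
Total thickness L = 10.8 + 3.10 + 13.4 = 27.30 m.
Σ(b_i/K_i) = 10.8/1540 + 3.10/0.000517 + 13.4/2.73 = 6001 d.
K_eq = L / Σ(b_i/K_i) = 27.30 / 6001 = 0.004549 m/day.
Q = K_eq · A · (Δh/L) = 0.004549 × 344 × (13.8/27.30) = 0.7911 m³/day.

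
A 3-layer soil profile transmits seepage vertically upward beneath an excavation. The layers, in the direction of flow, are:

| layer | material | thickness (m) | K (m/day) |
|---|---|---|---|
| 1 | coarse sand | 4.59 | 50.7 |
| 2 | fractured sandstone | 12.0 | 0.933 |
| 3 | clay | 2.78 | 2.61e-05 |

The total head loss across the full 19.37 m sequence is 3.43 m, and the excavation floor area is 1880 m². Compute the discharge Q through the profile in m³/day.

0.0605

Flow is perpendicular to layering, so the layers act in series and the equivalent K is the thickness-weighted harmonic mean.
Total thickness L = 4.59 + 12.0 + 2.78 = 19.37 m.
Σ(b_i/K_i) = 4.59/50.7 + 12.0/0.933 + 2.78/2.61e-05 = 1.065e+05 d.
K_eq = L / Σ(b_i/K_i) = 19.37 / 1.065e+05 = 0.0001818 m/day.
Q = K_eq · A · (Δh/L) = 0.0001818 × 1880 × (3.43/19.37) = 0.06053 m³/day.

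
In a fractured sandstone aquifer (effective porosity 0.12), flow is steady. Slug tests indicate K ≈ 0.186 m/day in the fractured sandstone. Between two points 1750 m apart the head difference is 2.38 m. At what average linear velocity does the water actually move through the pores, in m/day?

0.00211

Hydraulic gradient i = Δh / L = 2.38 / 1750 = 0.001360.
Darcy flux q = K · i = 0.1860 × 0.001360 = 0.0002530 m/day.
Seepage velocity v = q / n_e = 0.0002530 / 0.12 = 0.002108 m/day.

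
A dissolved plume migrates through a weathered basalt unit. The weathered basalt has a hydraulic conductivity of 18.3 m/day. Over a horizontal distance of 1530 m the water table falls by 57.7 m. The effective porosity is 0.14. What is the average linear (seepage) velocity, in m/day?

4.93

Hydraulic gradient i = Δh / L = 57.7 / 1530 = 0.03771.
Darcy flux q = K · i = 18.30 × 0.03771 = 0.6901 m/day.
Seepage velocity v = q / n_e = 0.6901 / 0.14 = 4.930 m/day.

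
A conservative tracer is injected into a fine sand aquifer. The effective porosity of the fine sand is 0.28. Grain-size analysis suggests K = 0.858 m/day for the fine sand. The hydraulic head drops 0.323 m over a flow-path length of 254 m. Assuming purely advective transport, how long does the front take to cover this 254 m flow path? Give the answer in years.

Hydraulic gradient i = Δh / L = 0.323 / 254 = 0.001272.
Darcy flux q = K · i = 0.8580 × 0.001272 = 0.001091 m/day.
Seepage velocity v = q / n_e = 0.001091 / 0.28 = 0.003897 m/day.
Travel time t = L / v = 254 / 0.003897 = 65183 days = 178.5 years.

178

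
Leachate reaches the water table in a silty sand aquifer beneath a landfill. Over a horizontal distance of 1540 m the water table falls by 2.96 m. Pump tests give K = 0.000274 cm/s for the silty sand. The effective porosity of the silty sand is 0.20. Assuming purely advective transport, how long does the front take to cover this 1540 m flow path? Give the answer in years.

Convert K: 0.000274 cm/s × 864 = 0.2367 m/day.
Hydraulic gradient i = Δh / L = 2.96 / 1540 = 0.001922.
Darcy flux q = K · i = 0.2367 × 0.001922 = 0.0004550 m/day.
Seepage velocity v = q / n_e = 0.0004550 / 0.20 = 0.002275 m/day.
Travel time t = L / v = 1540 / 0.002275 = 6.769e+05 days = 1853 years.

1850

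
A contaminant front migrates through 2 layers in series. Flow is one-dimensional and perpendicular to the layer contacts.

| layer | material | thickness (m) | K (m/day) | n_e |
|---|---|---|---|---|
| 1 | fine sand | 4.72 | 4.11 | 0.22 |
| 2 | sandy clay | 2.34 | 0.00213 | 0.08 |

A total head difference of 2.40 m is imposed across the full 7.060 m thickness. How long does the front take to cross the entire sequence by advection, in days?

562

With flow normal to the layers, continuity requires the same specific discharge q through every layer.
Σ(b_i/K_i) = 4.72/4.11 + 2.34/0.00213 = 1100 d.
q = Δh / Σ(b_i/K_i) = 2.40 / 1100 = 0.002182 m/day.
In each layer the seepage velocity is v_i = q/n_i, so the layer transit time is t_i = b_i·n_i / q:
  layer 1 (fine sand): t_1 = 4.72 × 0.22 / 0.002182 = 475.8 d
  layer 2 (sandy clay): t_2 = 2.34 × 0.08 / 0.002182 = 85.78 d
Total t = Σ t_i = 561.6 days.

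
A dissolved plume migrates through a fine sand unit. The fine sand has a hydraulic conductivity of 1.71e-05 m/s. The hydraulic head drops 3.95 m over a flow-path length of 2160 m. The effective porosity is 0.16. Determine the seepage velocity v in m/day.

Convert K: 1.71e-05 m/s × 86400 = 1.477 m/day.
Hydraulic gradient i = Δh / L = 3.95 / 2160 = 0.001829.
Darcy flux q = K · i = 1.477 × 0.001829 = 0.002702 m/day.
Seepage velocity v = q / n_e = 0.002702 / 0.16 = 0.01689 m/day.

0.0169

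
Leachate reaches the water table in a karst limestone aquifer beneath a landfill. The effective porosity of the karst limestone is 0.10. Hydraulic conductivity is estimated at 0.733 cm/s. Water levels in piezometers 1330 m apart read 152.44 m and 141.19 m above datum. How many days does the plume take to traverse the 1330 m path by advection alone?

24.8

Convert K: 0.733 cm/s × 864 = 633.3 m/day.
Hydraulic gradient i = (152.44 − 141.19) / 1330 = 11.25 / 1330 = 0.008459.
Darcy flux q = K · i = 633.3 × 0.008459 = 5.357 m/day.
Seepage velocity v = q / n_e = 5.357 / 0.10 = 53.57 m/day.
Travel time t = L / v = 1330 / 53.57 = 24.83 days.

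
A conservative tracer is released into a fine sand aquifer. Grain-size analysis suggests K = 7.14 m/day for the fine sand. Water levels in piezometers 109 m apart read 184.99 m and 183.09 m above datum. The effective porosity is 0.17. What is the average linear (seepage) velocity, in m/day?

Hydraulic gradient i = (184.99 − 183.09) / 109 = 1.9 / 109 = 0.01743.
Darcy flux q = K · i = 7.140 × 0.01743 = 0.1245 m/day.
Seepage velocity v = q / n_e = 0.1245 / 0.17 = 0.7321 m/day.

0.732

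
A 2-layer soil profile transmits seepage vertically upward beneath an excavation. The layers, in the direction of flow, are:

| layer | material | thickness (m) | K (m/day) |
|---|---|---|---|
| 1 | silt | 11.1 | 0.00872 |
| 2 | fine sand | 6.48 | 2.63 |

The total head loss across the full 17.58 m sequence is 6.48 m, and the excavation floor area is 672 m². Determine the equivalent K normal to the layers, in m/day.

0.0138

Flow is perpendicular to layering, so the layers act in series and the equivalent K is the thickness-weighted harmonic mean.
Total thickness L = 11.1 + 6.48 = 17.58 m.
Σ(b_i/K_i) = 11.1/0.00872 + 6.48/2.63 = 1275 d.
K_eq = L / Σ(b_i/K_i) = 17.58 / 1275 = 0.01378 m/day.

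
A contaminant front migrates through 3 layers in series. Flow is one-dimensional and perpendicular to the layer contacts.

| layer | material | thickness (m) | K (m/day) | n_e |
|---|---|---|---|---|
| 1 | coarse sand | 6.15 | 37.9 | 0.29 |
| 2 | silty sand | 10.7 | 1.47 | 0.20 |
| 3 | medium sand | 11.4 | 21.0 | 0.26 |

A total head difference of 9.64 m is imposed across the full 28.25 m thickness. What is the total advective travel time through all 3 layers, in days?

With flow normal to the layers, continuity requires the same specific discharge q through every layer.
Σ(b_i/K_i) = 6.15/37.9 + 10.7/1.47 + 11.4/21.0 = 7.984 d.
q = Δh / Σ(b_i/K_i) = 9.64 / 7.984 = 1.207 m/day.
In each layer the seepage velocity is v_i = q/n_i, so the layer transit time is t_i = b_i·n_i / q:
  layer 1 (coarse sand): t_1 = 6.15 × 0.29 / 1.207 = 1.477 d
  layer 2 (silty sand): t_2 = 10.7 × 0.20 / 1.207 = 1.772 d
  layer 3 (medium sand): t_3 = 11.4 × 0.26 / 1.207 = 2.455 d
Total t = Σ t_i = 5.704 days.

5.70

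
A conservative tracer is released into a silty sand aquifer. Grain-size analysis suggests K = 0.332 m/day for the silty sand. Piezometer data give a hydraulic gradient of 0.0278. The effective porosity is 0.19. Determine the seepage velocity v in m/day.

Hydraulic gradient i = 0.0278.
Darcy flux q = K · i = 0.3320 × 0.02780 = 0.009230 m/day.
Seepage velocity v = q / n_e = 0.009230 / 0.19 = 0.04858 m/day.

0.0486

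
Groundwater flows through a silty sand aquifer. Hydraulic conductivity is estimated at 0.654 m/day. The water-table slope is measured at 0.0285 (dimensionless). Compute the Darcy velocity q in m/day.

0.0186

Hydraulic gradient i = 0.0285.
Specific discharge q = K · i = 0.6540 × 0.02850 = 0.01864 m/day.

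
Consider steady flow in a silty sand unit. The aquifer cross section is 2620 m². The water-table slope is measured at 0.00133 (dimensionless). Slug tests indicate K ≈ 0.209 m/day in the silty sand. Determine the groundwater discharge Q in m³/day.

Hydraulic gradient i = 0.00133.
Darcy's law: Q = K · A · i = 0.2090 × 2620 × 0.001330 = 0.7283 m³/day.

0.728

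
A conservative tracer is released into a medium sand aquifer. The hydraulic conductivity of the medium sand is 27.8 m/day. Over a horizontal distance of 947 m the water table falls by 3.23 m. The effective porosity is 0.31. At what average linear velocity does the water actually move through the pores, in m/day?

Hydraulic gradient i = Δh / L = 3.23 / 947 = 0.003411.
Darcy flux q = K · i = 27.80 × 0.003411 = 0.09482 m/day.
Seepage velocity v = q / n_e = 0.09482 / 0.31 = 0.3059 m/day.

0.306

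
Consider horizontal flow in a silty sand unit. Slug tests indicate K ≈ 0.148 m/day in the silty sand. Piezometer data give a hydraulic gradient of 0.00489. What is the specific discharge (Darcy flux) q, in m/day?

0.000724

Hydraulic gradient i = 0.00489.
Specific discharge q = K · i = 0.1480 × 0.004890 = 0.0007237 m/day.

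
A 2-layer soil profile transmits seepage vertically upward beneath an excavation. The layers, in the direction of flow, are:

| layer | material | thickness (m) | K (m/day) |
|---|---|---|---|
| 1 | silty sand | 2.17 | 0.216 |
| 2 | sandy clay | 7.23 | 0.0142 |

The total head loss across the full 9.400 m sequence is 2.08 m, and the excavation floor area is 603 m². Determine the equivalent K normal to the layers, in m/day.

Flow is perpendicular to layering, so the layers act in series and the equivalent K is the thickness-weighted harmonic mean.
Total thickness L = 2.17 + 7.23 = 9.400 m.
Σ(b_i/K_i) = 2.17/0.216 + 7.23/0.0142 = 519.2 d.
K_eq = L / Σ(b_i/K_i) = 9.400 / 519.2 = 0.01810 m/day.

0.0181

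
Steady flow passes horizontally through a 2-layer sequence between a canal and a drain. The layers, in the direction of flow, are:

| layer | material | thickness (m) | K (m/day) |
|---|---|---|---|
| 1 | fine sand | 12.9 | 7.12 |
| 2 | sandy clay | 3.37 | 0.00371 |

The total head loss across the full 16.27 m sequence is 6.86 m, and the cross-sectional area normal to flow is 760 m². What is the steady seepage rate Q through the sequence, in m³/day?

Flow is perpendicular to layering, so the layers act in series and the equivalent K is the thickness-weighted harmonic mean.
Total thickness L = 12.9 + 3.37 = 16.27 m.
Σ(b_i/K_i) = 12.9/7.12 + 3.37/0.00371 = 910.2 d.
K_eq = L / Σ(b_i/K_i) = 16.27 / 910.2 = 0.01788 m/day.
Q = K_eq · A · (Δh/L) = 0.01788 × 760 × (6.86/16.27) = 5.728 m³/day.

5.73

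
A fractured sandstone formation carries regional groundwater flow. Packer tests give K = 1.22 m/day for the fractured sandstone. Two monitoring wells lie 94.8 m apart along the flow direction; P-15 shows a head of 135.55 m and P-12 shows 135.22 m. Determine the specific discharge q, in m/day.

0.00425

Hydraulic gradient i = (135.55 − 135.22) / 94.8 = 0.33 / 94.8 = 0.003481.
Specific discharge q = K · i = 1.220 × 0.003481 = 0.004247 m/day.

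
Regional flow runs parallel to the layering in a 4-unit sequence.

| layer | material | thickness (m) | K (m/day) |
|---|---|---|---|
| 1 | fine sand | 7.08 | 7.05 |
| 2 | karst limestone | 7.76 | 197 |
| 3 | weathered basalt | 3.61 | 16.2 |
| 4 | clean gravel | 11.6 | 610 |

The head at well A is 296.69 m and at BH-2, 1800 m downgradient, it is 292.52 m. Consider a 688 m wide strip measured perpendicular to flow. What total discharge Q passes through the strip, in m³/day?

13900

Flow is parallel to layering, so each bed carries its own Darcy discharge and the transmissivities add.
Σ(K_i·b_i) = 7.05×7.08 + 197×7.76 + 16.2×3.61 + 610×11.6 = 8713 m²/day.
Hydraulic gradient i = (296.69 − 292.52) / 1800 = 4.17 / 1800 = 0.002317.
Q = Σ(K_i·b_i) · W · i = 8713 × 688 × 0.002317 = 13888 m³/day.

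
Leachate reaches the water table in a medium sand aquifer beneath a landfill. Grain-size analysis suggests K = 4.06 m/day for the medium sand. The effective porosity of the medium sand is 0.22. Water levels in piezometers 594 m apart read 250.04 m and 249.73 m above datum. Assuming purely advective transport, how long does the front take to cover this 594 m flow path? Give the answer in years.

Hydraulic gradient i = (250.04 − 249.73) / 594 = 0.31 / 594 = 0.0005219.
Darcy flux q = K · i = 4.060 × 0.0005219 = 0.002119 m/day.
Seepage velocity v = q / n_e = 0.002119 / 0.22 = 0.009631 m/day.
Travel time t = L / v = 594 / 0.009631 = 61675 days = 168.9 years.

169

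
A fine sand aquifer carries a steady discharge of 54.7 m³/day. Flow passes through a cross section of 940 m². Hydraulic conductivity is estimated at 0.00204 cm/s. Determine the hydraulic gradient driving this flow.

0.0330

Convert K: 0.00204 cm/s × 864 = 1.763 m/day.
From Q = K·A·i, i = Q / (K·A) = 54.7 / (1.763 × 940.0) = 0.03302.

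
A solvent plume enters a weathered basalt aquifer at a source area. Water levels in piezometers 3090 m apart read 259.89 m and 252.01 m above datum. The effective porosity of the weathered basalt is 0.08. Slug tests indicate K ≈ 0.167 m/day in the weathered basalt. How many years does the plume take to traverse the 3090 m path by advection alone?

Hydraulic gradient i = (259.89 − 252.01) / 3090 = 7.88 / 3090 = 0.002550.
Darcy flux q = K · i = 0.1670 × 0.002550 = 0.0004259 m/day.
Seepage velocity v = q / n_e = 0.0004259 / 0.08 = 0.005323 m/day.
Travel time t = L / v = 3090 / 0.005323 = 5.804e+05 days = 1589 years.

1590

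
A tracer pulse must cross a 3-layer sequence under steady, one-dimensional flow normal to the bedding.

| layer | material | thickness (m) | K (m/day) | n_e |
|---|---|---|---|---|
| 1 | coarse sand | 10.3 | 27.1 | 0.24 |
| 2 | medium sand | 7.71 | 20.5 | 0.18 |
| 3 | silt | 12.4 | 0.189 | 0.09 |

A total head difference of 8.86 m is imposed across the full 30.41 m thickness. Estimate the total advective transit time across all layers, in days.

37.3

With flow normal to the layers, continuity requires the same specific discharge q through every layer.
Σ(b_i/K_i) = 10.3/27.1 + 7.71/20.5 + 12.4/0.189 = 66.36 d.
q = Δh / Σ(b_i/K_i) = 8.86 / 66.36 = 0.1335 m/day.
In each layer the seepage velocity is v_i = q/n_i, so the layer transit time is t_i = b_i·n_i / q:
  layer 1 (coarse sand): t_1 = 10.3 × 0.24 / 0.1335 = 18.52 d
  layer 2 (medium sand): t_2 = 7.71 × 0.18 / 0.1335 = 10.40 d
  layer 3 (silt): t_3 = 12.4 × 0.09 / 0.1335 = 8.359 d
Total t = Σ t_i = 37.27 days.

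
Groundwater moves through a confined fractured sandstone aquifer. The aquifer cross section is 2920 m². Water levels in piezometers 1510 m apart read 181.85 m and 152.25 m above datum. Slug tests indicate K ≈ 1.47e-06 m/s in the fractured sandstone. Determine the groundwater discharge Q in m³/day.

Convert K: 1.47e-06 m/s × 86400 = 0.1270 m/day.
Hydraulic gradient i = (181.85 − 152.25) / 1510 = 29.6 / 1510 = 0.01960.
Darcy's law: Q = K · A · i = 0.1270 × 2920 × 0.01960 = 7.270 m³/day.

7.27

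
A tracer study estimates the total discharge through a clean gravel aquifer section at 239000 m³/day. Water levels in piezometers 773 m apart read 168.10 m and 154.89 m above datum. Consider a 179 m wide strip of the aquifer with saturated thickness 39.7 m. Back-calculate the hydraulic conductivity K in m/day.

Cross-sectional area A = 179 × 39.7 = 7106 m².
Hydraulic gradient i = (168.10 − 154.89) / 773 = 13.21 / 773 = 0.01709.
From Q = K·A·i, K = Q / (A·i) = 239000 / (7106 × 0.01709) = 1968 m/day.

1970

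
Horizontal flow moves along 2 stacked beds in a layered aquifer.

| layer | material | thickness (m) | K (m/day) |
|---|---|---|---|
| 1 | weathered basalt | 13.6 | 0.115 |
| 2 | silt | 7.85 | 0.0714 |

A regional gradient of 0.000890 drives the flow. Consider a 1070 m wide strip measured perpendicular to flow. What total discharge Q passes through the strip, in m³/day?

2.02

Flow is parallel to layering, so each bed carries its own Darcy discharge and the transmissivities add.
Σ(K_i·b_i) = 0.115×13.6 + 0.0714×7.85 = 2.124 m²/day.
Hydraulic gradient i = 0.000890.
Q = Σ(K_i·b_i) · W · i = 2.124 × 1070 × 0.0008900 = 2.023 m³/day.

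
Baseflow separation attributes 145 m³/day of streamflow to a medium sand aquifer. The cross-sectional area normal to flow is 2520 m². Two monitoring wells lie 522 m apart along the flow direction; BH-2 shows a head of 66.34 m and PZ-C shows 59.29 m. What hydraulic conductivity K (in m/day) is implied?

Hydraulic gradient i = (66.34 − 59.29) / 522 = 7.05 / 522 = 0.01351.
From Q = K·A·i, K = Q / (A·i) = 145 / (2520 × 0.01351) = 4.260 m/day.

4.26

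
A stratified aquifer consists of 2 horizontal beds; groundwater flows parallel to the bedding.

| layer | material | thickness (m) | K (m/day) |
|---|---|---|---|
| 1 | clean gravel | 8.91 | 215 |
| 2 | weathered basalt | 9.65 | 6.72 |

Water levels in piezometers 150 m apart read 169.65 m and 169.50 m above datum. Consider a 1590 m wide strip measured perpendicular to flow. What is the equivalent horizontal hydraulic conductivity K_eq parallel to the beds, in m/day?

107

Flow is parallel to layering, so each bed carries its own Darcy discharge and the transmissivities add.
Σ(K_i·b_i) = 215×8.91 + 6.72×9.65 = 1980 m²/day.
Total thickness b = 18.56 m, so K_eq = Σ(K_i·b_i)/b = 106.7 m/day.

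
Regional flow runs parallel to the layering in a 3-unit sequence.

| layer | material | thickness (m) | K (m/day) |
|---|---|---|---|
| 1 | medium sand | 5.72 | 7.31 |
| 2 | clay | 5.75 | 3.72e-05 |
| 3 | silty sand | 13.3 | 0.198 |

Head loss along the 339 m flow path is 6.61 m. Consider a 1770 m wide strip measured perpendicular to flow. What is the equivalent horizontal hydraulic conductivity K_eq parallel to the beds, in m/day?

1.79

Flow is parallel to layering, so each bed carries its own Darcy discharge and the transmissivities add.
Σ(K_i·b_i) = 7.31×5.72 + 3.72e-05×5.75 + 0.198×13.3 = 44.45 m²/day.
Total thickness b = 24.77 m, so K_eq = Σ(K_i·b_i)/b = 1.794 m/day.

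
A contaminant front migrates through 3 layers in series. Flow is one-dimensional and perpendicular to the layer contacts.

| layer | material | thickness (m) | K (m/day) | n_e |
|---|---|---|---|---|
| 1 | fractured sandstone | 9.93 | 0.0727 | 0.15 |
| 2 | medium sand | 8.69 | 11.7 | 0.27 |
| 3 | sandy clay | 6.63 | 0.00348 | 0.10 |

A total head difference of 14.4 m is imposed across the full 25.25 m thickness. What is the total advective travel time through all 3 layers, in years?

1.75

With flow normal to the layers, continuity requires the same specific discharge q through every layer.
Σ(b_i/K_i) = 9.93/0.0727 + 8.69/11.7 + 6.63/0.00348 = 2043 d.
q = Δh / Σ(b_i/K_i) = 14.4 / 2043 = 0.007050 m/day.
In each layer the seepage velocity is v_i = q/n_i, so the layer transit time is t_i = b_i·n_i / q:
  layer 1 (fractured sandstone): t_1 = 9.93 × 0.15 / 0.007050 = 211.3 d
  layer 2 (medium sand): t_2 = 8.69 × 0.27 / 0.007050 = 332.8 d
  layer 3 (sandy clay): t_3 = 6.63 × 0.10 / 0.007050 = 94.04 d
Total t = Σ t_i = 638.1 days = 1.747 years.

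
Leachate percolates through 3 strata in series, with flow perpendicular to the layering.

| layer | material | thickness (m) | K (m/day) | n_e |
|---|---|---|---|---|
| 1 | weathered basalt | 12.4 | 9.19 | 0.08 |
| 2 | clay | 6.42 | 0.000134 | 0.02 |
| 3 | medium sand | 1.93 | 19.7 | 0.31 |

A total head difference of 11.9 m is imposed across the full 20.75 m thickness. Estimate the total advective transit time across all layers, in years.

18.9

With flow normal to the layers, continuity requires the same specific discharge q through every layer.
Σ(b_i/K_i) = 12.4/9.19 + 6.42/0.000134 + 1.93/19.7 = 47912 d.
q = Δh / Σ(b_i/K_i) = 11.9 / 47912 = 0.0002484 m/day.
In each layer the seepage velocity is v_i = q/n_i, so the layer transit time is t_i = b_i·n_i / q:
  layer 1 (weathered basalt): t_1 = 12.4 × 0.08 / 0.0002484 = 3994 d
  layer 2 (clay): t_2 = 6.42 × 0.02 / 0.0002484 = 517.0 d
  layer 3 (medium sand): t_3 = 1.93 × 0.31 / 0.0002484 = 2409 d
Total t = Σ t_i = 6920 days = 18.95 years.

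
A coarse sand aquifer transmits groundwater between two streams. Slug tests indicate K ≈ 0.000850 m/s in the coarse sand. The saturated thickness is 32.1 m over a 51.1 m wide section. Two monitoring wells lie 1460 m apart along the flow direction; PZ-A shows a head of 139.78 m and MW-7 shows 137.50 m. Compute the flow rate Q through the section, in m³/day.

Convert K: 0.000850 m/s × 86400 = 73.44 m/day.
Cross-sectional area A = 51.1 × 32.1 = 1640 m².
Hydraulic gradient i = (139.78 − 137.50) / 1460 = 2.28 / 1460 = 0.001562.
Darcy's law: Q = K · A · i = 73.44 × 1640 × 0.001562 = 188.1 m³/day.

188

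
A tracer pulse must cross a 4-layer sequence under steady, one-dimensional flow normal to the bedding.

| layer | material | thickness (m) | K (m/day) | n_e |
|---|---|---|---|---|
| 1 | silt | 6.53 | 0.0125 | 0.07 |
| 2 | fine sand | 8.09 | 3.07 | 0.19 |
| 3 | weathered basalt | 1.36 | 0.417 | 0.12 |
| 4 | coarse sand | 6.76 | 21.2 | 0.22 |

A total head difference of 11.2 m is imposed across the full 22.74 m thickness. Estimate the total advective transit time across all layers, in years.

With flow normal to the layers, continuity requires the same specific discharge q through every layer.
Σ(b_i/K_i) = 6.53/0.0125 + 8.09/3.07 + 1.36/0.417 + 6.76/21.2 = 528.6 d.
q = Δh / Σ(b_i/K_i) = 11.2 / 528.6 = 0.02119 m/day.
In each layer the seepage velocity is v_i = q/n_i, so the layer transit time is t_i = b_i·n_i / q:
  layer 1 (silt): t_1 = 6.53 × 0.07 / 0.02119 = 21.57 d
  layer 2 (fine sand): t_2 = 8.09 × 0.19 / 0.02119 = 72.55 d
  layer 3 (weathered basalt): t_3 = 1.36 × 0.12 / 0.02119 = 7.703 d
  layer 4 (coarse sand): t_4 = 6.76 × 0.22 / 0.02119 = 70.19 d
Total t = Σ t_i = 172.0 days = 0.4710 years.

0.471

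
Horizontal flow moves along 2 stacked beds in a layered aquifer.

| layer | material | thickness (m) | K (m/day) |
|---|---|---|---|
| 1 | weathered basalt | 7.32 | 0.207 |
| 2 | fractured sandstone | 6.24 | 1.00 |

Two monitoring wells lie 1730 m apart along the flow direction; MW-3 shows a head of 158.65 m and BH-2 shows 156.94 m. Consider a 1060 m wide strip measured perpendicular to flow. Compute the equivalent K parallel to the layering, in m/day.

Flow is parallel to layering, so each bed carries its own Darcy discharge and the transmissivities add.
Σ(K_i·b_i) = 0.207×7.32 + 1.00×6.24 = 7.755 m²/day.
Total thickness b = 13.56 m, so K_eq = Σ(K_i·b_i)/b = 0.5719 m/day.

0.572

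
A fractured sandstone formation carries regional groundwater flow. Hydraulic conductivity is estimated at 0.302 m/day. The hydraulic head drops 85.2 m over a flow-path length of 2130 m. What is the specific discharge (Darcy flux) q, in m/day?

0.0121

Hydraulic gradient i = Δh / L = 85.2 / 2130 = 0.04000.
Specific discharge q = K · i = 0.3020 × 0.04000 = 0.01208 m/day.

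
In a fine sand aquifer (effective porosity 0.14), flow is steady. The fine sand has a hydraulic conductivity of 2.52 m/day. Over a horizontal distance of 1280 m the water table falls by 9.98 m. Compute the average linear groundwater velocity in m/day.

Hydraulic gradient i = Δh / L = 9.98 / 1280 = 0.007797.
Darcy flux q = K · i = 2.520 × 0.007797 = 0.01965 m/day.
Seepage velocity v = q / n_e = 0.01965 / 0.14 = 0.1403 m/day.

0.140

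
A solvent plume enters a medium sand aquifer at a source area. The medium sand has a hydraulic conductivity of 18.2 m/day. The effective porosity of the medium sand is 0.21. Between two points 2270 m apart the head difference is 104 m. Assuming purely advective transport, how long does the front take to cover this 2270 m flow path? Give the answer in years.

1.57

Hydraulic gradient i = Δh / L = 104 / 2270 = 0.04581.
Darcy flux q = K · i = 18.20 × 0.04581 = 0.8338 m/day.
Seepage velocity v = q / n_e = 0.8338 / 0.21 = 3.971 m/day.
Travel time t = L / v = 2270 / 3.971 = 571.7 days = 1.565 years.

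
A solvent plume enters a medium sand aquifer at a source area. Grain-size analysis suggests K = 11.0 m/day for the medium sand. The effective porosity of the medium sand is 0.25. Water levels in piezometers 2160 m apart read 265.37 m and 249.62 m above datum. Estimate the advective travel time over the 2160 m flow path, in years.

18.4

Hydraulic gradient i = (265.37 − 249.62) / 2160 = 15.75 / 2160 = 0.007292.
Darcy flux q = K · i = 11.00 × 0.007292 = 0.08021 m/day.
Seepage velocity v = q / n_e = 0.08021 / 0.25 = 0.3208 m/day.
Travel time t = L / v = 2160 / 0.3208 = 6732 days = 18.43 years.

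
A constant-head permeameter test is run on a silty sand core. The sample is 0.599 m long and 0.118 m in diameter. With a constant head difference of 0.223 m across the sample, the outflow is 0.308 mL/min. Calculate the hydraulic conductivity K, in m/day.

Cross-sectional area A = π·(d/2)² = π × (0.118/2)² = 0.01094 m².
Convert discharge: 0.308 mL/min = 5.133e-09 m³/s.
Darcy's law rearranged: K = Q·L / (A·Δh) = 5.133e-09 × 0.599 / (0.01094 × 0.223) = 1.261e-06 m/s = 0.1089 m/day.

0.109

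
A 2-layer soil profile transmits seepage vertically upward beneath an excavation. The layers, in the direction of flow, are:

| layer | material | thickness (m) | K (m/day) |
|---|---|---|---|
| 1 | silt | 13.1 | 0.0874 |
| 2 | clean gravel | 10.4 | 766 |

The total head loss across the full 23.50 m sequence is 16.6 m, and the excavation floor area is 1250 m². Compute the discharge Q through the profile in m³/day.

138

Flow is perpendicular to layering, so the layers act in series and the equivalent K is the thickness-weighted harmonic mean.
Total thickness L = 13.1 + 10.4 = 23.50 m.
Σ(b_i/K_i) = 13.1/0.0874 + 10.4/766 = 149.9 d.
K_eq = L / Σ(b_i/K_i) = 23.50 / 149.9 = 0.1568 m/day.
Q = K_eq · A · (Δh/L) = 0.1568 × 1250 × (16.6/23.50) = 138.4 m³/day.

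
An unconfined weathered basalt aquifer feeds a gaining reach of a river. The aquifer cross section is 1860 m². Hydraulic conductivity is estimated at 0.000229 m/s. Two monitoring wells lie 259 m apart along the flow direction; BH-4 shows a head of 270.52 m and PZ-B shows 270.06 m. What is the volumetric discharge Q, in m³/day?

Convert K: 0.000229 m/s × 86400 = 19.79 m/day.
Hydraulic gradient i = (270.52 − 270.06) / 259 = 0.46 / 259 = 0.001776.
Darcy's law: Q = K · A · i = 19.79 × 1860 × 0.001776 = 65.36 m³/day.

65.4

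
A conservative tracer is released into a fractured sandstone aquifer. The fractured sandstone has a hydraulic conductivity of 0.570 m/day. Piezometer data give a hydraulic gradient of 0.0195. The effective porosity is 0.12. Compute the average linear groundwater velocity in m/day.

0.0926

Hydraulic gradient i = 0.0195.
Darcy flux q = K · i = 0.5700 × 0.01950 = 0.01111 m/day.
Seepage velocity v = q / n_e = 0.01111 / 0.12 = 0.09262 m/day.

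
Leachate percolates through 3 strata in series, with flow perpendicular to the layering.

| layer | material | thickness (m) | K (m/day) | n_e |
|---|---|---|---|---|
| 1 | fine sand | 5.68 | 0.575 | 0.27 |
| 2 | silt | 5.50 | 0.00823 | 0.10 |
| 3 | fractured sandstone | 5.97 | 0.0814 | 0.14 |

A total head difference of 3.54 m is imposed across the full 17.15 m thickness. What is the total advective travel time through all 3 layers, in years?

With flow normal to the layers, continuity requires the same specific discharge q through every layer.
Σ(b_i/K_i) = 5.68/0.575 + 5.50/0.00823 + 5.97/0.0814 = 751.5 d.
q = Δh / Σ(b_i/K_i) = 3.54 / 751.5 = 0.004711 m/day.
In each layer the seepage velocity is v_i = q/n_i, so the layer transit time is t_i = b_i·n_i / q:
  layer 1 (fine sand): t_1 = 5.68 × 0.27 / 0.004711 = 325.6 d
  layer 2 (silt): t_2 = 5.50 × 0.10 / 0.004711 = 116.8 d
  layer 3 (fractured sandstone): t_3 = 5.97 × 0.14 / 0.004711 = 177.4 d
Total t = Σ t_i = 619.8 days = 1.697 years.

1.70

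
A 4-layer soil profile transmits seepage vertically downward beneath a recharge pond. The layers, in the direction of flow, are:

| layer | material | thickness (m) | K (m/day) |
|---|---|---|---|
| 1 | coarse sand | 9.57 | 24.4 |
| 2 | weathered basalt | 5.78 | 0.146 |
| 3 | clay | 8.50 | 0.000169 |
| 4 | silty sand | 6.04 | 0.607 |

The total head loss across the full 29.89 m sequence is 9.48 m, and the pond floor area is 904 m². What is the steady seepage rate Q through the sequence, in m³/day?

Flow is perpendicular to layering, so the layers act in series and the equivalent K is the thickness-weighted harmonic mean.
Total thickness L = 9.57 + 5.78 + 8.50 + 6.04 = 29.89 m.
Σ(b_i/K_i) = 9.57/24.4 + 5.78/0.146 + 8.50/0.000169 + 6.04/0.607 = 50346 d.
K_eq = L / Σ(b_i/K_i) = 29.89 / 50346 = 0.0005937 m/day.
Q = K_eq · A · (Δh/L) = 0.0005937 × 904 × (9.48/29.89) = 0.1702 m³/day.

0.170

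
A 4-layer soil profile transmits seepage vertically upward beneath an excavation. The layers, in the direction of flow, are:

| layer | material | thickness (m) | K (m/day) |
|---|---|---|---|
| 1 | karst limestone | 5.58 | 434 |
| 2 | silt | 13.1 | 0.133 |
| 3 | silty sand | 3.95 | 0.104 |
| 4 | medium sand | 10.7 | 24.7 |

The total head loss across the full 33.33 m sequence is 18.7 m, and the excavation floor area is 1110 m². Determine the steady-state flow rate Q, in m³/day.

Flow is perpendicular to layering, so the layers act in series and the equivalent K is the thickness-weighted harmonic mean.
Total thickness L = 5.58 + 13.1 + 3.95 + 10.7 = 33.33 m.
Σ(b_i/K_i) = 5.58/434 + 13.1/0.133 + 3.95/0.104 + 10.7/24.7 = 136.9 d.
K_eq = L / Σ(b_i/K_i) = 33.33 / 136.9 = 0.2434 m/day.
Q = K_eq · A · (Δh/L) = 0.2434 × 1110 × (18.7/33.33) = 151.6 m³/day.

152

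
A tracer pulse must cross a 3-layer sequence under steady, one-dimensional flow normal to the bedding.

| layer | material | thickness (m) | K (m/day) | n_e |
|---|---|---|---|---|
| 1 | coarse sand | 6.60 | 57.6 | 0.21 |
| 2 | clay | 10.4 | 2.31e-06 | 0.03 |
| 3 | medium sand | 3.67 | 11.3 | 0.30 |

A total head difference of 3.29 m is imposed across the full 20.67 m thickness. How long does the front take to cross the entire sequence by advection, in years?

10500

With flow normal to the layers, continuity requires the same specific discharge q through every layer.
Σ(b_i/K_i) = 6.60/57.6 + 10.4/2.31e-06 + 3.67/11.3 = 4.502e+06 d.
q = Δh / Σ(b_i/K_i) = 3.29 / 4.502e+06 = 7.308e-07 m/day.
In each layer the seepage velocity is v_i = q/n_i, so the layer transit time is t_i = b_i·n_i / q:
  layer 1 (coarse sand): t_1 = 6.60 × 0.21 / 7.308e-07 = 1.897e+06 d
  layer 2 (clay): t_2 = 10.4 × 0.03 / 7.308e-07 = 4.270e+05 d
  layer 3 (medium sand): t_3 = 3.67 × 0.30 / 7.308e-07 = 1.507e+06 d
Total t = Σ t_i = 3.830e+06 days = 10487 years.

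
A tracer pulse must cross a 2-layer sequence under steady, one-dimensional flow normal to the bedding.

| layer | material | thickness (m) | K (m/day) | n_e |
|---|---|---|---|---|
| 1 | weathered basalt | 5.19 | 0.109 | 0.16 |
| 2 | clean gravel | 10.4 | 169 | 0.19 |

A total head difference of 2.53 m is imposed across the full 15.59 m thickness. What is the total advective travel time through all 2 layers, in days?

52.9

With flow normal to the layers, continuity requires the same specific discharge q through every layer.
Σ(b_i/K_i) = 5.19/0.109 + 10.4/169 = 47.68 d.
q = Δh / Σ(b_i/K_i) = 2.53 / 47.68 = 0.05307 m/day.
In each layer the seepage velocity is v_i = q/n_i, so the layer transit time is t_i = b_i·n_i / q:
  layer 1 (weathered basalt): t_1 = 5.19 × 0.16 / 0.05307 = 15.65 d
  layer 2 (clean gravel): t_2 = 10.4 × 0.19 / 0.05307 = 37.24 d
Total t = Σ t_i = 52.88 days.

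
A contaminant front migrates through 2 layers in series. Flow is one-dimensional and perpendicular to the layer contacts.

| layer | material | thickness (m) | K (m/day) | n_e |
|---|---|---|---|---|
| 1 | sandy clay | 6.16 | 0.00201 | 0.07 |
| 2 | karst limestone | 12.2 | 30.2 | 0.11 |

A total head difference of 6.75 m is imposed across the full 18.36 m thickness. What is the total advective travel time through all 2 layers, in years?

With flow normal to the layers, continuity requires the same specific discharge q through every layer.
Σ(b_i/K_i) = 6.16/0.00201 + 12.2/30.2 = 3065 d.
q = Δh / Σ(b_i/K_i) = 6.75 / 3065 = 0.002202 m/day.
In each layer the seepage velocity is v_i = q/n_i, so the layer transit time is t_i = b_i·n_i / q:
  layer 1 (sandy clay): t_1 = 6.16 × 0.07 / 0.002202 = 195.8 d
  layer 2 (karst limestone): t_2 = 12.2 × 0.11 / 0.002202 = 609.4 d
Total t = Σ t_i = 805.2 days = 2.204 years.

2.20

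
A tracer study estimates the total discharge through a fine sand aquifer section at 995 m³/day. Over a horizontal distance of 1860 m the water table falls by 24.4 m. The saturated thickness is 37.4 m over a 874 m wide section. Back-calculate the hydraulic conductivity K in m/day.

Cross-sectional area A = 874 × 37.4 = 32688 m².
Hydraulic gradient i = Δh / L = 24.4 / 1860 = 0.01312.
From Q = K·A·i, K = Q / (A·i) = 995 / (32688 × 0.01312) = 2.320 m/day.

2.32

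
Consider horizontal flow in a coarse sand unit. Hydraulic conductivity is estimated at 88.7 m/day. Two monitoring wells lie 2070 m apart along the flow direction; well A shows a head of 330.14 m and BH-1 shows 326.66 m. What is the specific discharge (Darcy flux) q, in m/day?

Hydraulic gradient i = (330.14 − 326.66) / 2070 = 3.48 / 2070 = 0.001681.
Specific discharge q = K · i = 88.70 × 0.001681 = 0.1491 m/day.

0.149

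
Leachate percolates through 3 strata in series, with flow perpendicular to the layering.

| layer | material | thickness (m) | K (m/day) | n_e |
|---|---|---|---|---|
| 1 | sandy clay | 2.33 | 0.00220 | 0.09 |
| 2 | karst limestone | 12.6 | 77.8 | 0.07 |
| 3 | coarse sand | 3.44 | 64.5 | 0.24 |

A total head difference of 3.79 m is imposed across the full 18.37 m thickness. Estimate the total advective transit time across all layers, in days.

536

With flow normal to the layers, continuity requires the same specific discharge q through every layer.
Σ(b_i/K_i) = 2.33/0.00220 + 12.6/77.8 + 3.44/64.5 = 1059 d.
q = Δh / Σ(b_i/K_i) = 3.79 / 1059 = 0.003578 m/day.
In each layer the seepage velocity is v_i = q/n_i, so the layer transit time is t_i = b_i·n_i / q:
  layer 1 (sandy clay): t_1 = 2.33 × 0.09 / 0.003578 = 58.61 d
  layer 2 (karst limestone): t_2 = 12.6 × 0.07 / 0.003578 = 246.5 d
  layer 3 (coarse sand): t_3 = 3.44 × 0.24 / 0.003578 = 230.8 d
Total t = Σ t_i = 535.9 days.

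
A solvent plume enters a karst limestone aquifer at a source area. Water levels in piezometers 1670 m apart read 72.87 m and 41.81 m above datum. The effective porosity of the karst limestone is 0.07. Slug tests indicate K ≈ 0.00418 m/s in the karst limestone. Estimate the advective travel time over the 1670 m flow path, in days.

17.4

Convert K: 0.00418 m/s × 86400 = 361.2 m/day.
Hydraulic gradient i = (72.87 − 41.81) / 1670 = 31.06 / 1670 = 0.01860.
Darcy flux q = K · i = 361.2 × 0.01860 = 6.717 m/day.
Seepage velocity v = q / n_e = 6.717 / 0.07 = 95.96 m/day.
Travel time t = L / v = 1670 / 95.96 = 17.40 days.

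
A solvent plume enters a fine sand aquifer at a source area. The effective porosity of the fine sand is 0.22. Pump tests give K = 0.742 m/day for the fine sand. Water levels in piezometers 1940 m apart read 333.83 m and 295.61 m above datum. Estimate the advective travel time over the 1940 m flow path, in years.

79.9

Hydraulic gradient i = (333.83 − 295.61) / 1940 = 38.22 / 1940 = 0.01970.
Darcy flux q = K · i = 0.7420 × 0.01970 = 0.01462 m/day.
Seepage velocity v = q / n_e = 0.01462 / 0.22 = 0.06645 m/day.
Travel time t = L / v = 1940 / 0.06645 = 29197 days = 79.94 years.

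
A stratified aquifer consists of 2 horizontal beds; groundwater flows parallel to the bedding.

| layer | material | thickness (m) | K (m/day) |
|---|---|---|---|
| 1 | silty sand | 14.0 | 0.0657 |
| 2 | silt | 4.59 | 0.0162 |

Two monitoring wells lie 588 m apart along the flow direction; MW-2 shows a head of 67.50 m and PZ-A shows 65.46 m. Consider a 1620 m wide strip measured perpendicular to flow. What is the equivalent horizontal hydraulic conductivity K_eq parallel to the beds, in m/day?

0.0535

Flow is parallel to layering, so each bed carries its own Darcy discharge and the transmissivities add.
Σ(K_i·b_i) = 0.0657×14.0 + 0.0162×4.59 = 0.9942 m²/day.
Total thickness b = 18.59 m, so K_eq = Σ(K_i·b_i)/b = 0.05348 m/day.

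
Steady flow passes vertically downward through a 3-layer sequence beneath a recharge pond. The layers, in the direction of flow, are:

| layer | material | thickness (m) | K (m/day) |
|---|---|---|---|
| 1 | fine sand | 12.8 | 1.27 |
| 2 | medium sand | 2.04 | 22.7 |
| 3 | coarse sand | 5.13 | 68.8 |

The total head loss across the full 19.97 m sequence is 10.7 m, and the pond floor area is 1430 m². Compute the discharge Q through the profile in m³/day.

1490

Flow is perpendicular to layering, so the layers act in series and the equivalent K is the thickness-weighted harmonic mean.
Total thickness L = 12.8 + 2.04 + 5.13 = 19.97 m.
Σ(b_i/K_i) = 12.8/1.27 + 2.04/22.7 + 5.13/68.8 = 10.24 d.
K_eq = L / Σ(b_i/K_i) = 19.97 / 10.24 = 1.950 m/day.
Q = K_eq · A · (Δh/L) = 1.950 × 1430 × (10.7/19.97) = 1494 m³/day.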